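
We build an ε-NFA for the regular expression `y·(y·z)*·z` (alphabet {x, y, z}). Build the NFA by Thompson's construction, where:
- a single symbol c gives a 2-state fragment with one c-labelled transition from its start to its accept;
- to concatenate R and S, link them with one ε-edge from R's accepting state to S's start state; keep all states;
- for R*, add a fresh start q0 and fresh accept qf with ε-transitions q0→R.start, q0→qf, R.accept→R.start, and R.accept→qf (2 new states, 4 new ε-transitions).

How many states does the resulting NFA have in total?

Building bottom-up:
Each of the 4 symbol leaves contributes a 2-state fragment.
  y·z → 4 states
  (y·z)* → 6 states
  y·(y·z)*·z → 10 states

10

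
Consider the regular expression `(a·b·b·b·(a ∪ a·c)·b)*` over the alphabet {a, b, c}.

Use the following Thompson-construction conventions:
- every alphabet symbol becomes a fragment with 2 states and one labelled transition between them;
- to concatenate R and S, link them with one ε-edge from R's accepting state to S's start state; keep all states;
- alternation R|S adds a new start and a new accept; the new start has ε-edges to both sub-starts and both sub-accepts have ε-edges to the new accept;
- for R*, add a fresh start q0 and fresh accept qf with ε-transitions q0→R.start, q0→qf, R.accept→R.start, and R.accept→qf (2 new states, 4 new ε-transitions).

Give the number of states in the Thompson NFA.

20

By structural recursion:
Each of the 8 symbol leaves contributes a 2-state fragment.
  a·c → 4 states
  a ∪ a·c → 8 states
  a·b·b·b·(a ∪ a·c)·b → 18 states
  (a·b·b·b·(a ∪ a·c)·b)* → 20 states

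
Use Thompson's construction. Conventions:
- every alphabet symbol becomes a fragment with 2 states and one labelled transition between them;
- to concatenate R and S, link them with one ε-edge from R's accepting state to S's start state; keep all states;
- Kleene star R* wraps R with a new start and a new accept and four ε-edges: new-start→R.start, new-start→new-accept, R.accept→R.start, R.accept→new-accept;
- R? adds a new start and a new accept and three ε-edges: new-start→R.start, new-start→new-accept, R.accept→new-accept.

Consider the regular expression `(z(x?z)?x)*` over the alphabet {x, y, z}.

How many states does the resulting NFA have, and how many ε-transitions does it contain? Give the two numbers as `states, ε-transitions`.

14, 13

Recursing over subexpressions:
Each of the 4 symbol leaves contributes 2 states and 0 ε-transitions.
  x? → 4 states, 3 ε-transitions
  x?z → 6 states, 4 ε-transitions
  (x?z)? → 8 states, 7 ε-transitions
  z(x?z)?x → 12 states, 9 ε-transitions
  (z(x?z)?x)* → 14 states, 13 ε-transitions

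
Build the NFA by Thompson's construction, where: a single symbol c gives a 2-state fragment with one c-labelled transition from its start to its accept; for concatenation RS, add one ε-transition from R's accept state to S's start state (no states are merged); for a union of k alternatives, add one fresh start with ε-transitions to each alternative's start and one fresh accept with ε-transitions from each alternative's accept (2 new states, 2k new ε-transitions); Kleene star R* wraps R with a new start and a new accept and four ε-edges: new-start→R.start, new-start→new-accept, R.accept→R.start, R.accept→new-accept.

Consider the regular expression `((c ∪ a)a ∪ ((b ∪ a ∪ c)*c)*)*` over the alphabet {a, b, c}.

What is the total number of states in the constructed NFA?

26

By structural recursion:
Each of the 7 symbol leaves contributes a 2-state fragment.
  c ∪ a → 6 states
  (c ∪ a)a → 8 states
  b ∪ a ∪ c → 8 states
  (b ∪ a ∪ c)* → 10 states
  (b ∪ a ∪ c)*c → 12 states
  ((b ∪ a ∪ c)*c)* → 14 states
  (c ∪ a)a ∪ ((b ∪ a ∪ c)*c)* → 24 states
  ((c ∪ a)a ∪ ((b ∪ a ∪ c)*c)*)* → 26 states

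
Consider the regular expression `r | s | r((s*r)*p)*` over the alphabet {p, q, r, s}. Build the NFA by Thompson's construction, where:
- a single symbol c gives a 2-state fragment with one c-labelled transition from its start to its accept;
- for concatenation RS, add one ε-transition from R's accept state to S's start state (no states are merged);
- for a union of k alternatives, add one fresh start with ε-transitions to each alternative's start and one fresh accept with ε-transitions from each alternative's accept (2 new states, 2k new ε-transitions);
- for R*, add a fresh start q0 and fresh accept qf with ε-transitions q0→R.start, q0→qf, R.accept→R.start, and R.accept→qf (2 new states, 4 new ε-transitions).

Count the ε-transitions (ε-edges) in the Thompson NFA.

21

Building bottom-up:
Each of the 6 symbol leaves contributes 0 ε-transitions.
  s* → 4 ε-transitions
  s*r → 5 ε-transitions
  (s*r)* → 9 ε-transitions
  (s*r)*p → 10 ε-transitions
  ((s*r)*p)* → 14 ε-transitions
  r((s*r)*p)* → 15 ε-transitions
  r | s | r((s*r)*p)* → 21 ε-transitions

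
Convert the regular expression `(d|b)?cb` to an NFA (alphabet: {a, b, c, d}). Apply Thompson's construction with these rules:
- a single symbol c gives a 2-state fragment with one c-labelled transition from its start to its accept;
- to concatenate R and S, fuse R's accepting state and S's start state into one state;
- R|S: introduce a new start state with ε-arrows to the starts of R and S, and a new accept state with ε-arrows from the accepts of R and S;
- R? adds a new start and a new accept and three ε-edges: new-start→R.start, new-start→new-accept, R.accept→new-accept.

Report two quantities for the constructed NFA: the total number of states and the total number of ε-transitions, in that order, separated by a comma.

10, 7

Building bottom-up:
Each of the 4 symbol leaves contributes 2 states and 0 ε-transitions.
  d|b : 6 states, 4 ε-transitions
  (d|b)? : 8 states, 7 ε-transitions
  (d|b)?cb : 10 states, 7 ε-transitions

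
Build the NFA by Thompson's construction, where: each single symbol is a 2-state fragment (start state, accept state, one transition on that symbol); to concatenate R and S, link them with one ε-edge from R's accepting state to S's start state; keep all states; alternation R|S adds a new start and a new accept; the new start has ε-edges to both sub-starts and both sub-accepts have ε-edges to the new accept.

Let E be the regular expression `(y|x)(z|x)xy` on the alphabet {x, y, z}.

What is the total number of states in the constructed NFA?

16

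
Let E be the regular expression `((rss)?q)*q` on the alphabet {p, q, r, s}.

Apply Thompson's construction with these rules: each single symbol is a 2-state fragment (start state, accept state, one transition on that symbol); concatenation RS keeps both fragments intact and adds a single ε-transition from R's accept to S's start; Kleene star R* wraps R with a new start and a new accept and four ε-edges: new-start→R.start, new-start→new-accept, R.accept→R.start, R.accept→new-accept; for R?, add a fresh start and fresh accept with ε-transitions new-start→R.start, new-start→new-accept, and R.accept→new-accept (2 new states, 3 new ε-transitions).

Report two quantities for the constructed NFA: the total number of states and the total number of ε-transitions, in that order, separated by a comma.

14, 11

Bottom-up over the parse tree:
Each of the 5 symbol leaves contributes 2 states and 0 ε-transitions.
  rss = 6 states, 2 ε-transitions
  (rss)? = 8 states, 5 ε-transitions
  (rss)?q = 10 states, 6 ε-transitions
  ((rss)?q)* = 12 states, 10 ε-transitions
  ((rss)?q)*q = 14 states, 11 ε-transitions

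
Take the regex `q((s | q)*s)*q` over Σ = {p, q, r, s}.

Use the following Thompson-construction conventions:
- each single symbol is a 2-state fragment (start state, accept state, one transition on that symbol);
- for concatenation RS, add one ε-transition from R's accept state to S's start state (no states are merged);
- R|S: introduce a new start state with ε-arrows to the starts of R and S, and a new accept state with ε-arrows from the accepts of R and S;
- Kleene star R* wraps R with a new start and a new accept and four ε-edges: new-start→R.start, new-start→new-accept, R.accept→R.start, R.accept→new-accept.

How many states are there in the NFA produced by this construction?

By structural recursion:
Each of the 5 symbol leaves contributes a 2-state fragment.
  s | q : 6 states
  (s | q)* : 8 states
  (s | q)*s : 10 states
  ((s | q)*s)* : 12 states
  q((s | q)*s)*q : 16 states

16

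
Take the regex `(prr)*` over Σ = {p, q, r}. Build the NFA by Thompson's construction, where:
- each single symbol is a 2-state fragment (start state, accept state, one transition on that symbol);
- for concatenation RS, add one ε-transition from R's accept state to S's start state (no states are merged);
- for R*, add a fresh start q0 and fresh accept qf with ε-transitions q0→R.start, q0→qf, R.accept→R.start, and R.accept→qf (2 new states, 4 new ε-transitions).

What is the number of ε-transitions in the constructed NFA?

6

Building bottom-up:
Each of the 3 symbol leaves contributes 0 ε-transitions.
  prr → 2 ε-transitions
  (prr)* → 6 ε-transitions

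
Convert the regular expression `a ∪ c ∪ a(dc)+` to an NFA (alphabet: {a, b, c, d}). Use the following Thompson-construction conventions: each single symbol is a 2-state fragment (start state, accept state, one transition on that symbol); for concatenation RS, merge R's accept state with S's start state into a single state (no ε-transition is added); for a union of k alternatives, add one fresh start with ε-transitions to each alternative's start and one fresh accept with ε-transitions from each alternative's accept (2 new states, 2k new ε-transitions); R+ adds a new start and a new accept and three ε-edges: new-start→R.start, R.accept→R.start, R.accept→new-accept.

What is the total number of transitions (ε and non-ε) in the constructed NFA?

14

Per subexpression:
Each of the 5 symbol leaves contributes 1 transition (1 symbol, 0 ε).
  dc → 2 transitions (2 symbol, 0 ε)
  (dc)+ → 5 transitions (2 symbol, 3 ε)
  a(dc)+ → 6 transitions (3 symbol, 3 ε)
  a ∪ c ∪ a(dc)+ → 14 transitions (5 symbol, 9 ε)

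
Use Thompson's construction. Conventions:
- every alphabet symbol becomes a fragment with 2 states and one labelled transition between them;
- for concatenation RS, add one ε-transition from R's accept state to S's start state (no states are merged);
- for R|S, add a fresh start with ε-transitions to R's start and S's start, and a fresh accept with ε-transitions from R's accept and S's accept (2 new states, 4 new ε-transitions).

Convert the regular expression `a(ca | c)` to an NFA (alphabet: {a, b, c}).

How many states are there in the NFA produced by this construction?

Per subexpression:
Each of the 4 symbol leaves contributes a 2-state fragment.
  ca — 4 states
  ca | c — 8 states
  a(ca | c) — 10 states

10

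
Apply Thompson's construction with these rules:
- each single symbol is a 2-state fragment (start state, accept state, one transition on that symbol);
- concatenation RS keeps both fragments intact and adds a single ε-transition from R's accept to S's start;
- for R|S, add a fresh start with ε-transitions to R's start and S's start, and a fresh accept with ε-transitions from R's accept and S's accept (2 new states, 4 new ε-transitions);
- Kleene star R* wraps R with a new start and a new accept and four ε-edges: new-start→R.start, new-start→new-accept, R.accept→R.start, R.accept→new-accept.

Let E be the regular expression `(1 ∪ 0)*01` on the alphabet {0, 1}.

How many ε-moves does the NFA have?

Per subexpression:
Each of the 4 symbol leaves contributes 0 ε-transitions.
  1 ∪ 0 = 4 ε-transitions
  (1 ∪ 0)* = 8 ε-transitions
  (1 ∪ 0)*01 = 10 ε-transitions

10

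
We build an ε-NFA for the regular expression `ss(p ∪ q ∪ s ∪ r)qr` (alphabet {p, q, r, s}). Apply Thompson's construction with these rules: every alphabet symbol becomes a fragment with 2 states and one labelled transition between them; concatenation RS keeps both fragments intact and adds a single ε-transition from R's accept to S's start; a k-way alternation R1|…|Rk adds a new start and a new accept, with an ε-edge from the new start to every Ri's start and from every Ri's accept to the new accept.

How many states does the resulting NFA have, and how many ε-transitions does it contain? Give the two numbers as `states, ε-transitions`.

By structural recursion:
Each of the 8 symbol leaves contributes 2 states and 0 ε-transitions.
  p ∪ q ∪ s ∪ r — 10 states, 8 ε-transitions
  ss(p ∪ q ∪ s ∪ r)qr — 18 states, 12 ε-transitions

18, 12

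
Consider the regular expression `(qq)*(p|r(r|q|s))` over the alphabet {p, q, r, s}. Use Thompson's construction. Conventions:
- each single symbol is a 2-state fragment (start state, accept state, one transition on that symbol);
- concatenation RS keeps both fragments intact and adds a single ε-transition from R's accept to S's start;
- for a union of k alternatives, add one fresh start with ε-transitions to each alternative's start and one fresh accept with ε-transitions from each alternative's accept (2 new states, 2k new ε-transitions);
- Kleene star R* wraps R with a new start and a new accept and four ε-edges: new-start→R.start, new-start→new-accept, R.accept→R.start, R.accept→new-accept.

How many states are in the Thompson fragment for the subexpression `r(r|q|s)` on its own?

10

Fragment for `r(r|q|s)`:
Each of the 4 symbol leaves contributes a 2-state fragment.
  r|q|s : 8 states
  r(r|q|s) : 10 states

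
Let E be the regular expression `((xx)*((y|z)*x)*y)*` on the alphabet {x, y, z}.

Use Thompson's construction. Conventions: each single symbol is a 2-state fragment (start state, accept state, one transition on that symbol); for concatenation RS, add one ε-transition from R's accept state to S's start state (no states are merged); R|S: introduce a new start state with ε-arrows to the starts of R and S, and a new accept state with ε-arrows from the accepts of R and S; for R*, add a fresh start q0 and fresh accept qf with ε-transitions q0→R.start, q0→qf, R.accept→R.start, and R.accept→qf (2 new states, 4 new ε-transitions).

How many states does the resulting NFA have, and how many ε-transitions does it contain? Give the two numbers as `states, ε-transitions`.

22, 24

Bottom-up over the parse tree:
Each of the 6 symbol leaves contributes 2 states and 0 ε-transitions.
  xx = 4 states, 1 ε-transition
  (xx)* = 6 states, 5 ε-transitions
  y|z = 6 states, 4 ε-transitions
  (y|z)* = 8 states, 8 ε-transitions
  (y|z)*x = 10 states, 9 ε-transitions
  ((y|z)*x)* = 12 states, 13 ε-transitions
  (xx)*((y|z)*x)*y = 20 states, 20 ε-transitions
  ((xx)*((y|z)*x)*y)* = 22 states, 24 ε-transitions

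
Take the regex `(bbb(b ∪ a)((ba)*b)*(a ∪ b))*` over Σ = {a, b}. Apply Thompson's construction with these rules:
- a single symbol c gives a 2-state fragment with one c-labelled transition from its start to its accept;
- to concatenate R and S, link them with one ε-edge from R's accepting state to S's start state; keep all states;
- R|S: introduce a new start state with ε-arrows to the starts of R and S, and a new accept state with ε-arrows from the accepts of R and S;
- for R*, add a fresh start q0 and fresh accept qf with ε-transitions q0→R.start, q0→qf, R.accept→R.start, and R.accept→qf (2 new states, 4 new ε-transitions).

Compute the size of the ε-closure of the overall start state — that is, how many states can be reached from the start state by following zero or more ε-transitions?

Work bottom-up. For each fragment F, track |ε-closure(F.start)| and whether F's accept lies in that closure (i.e. whether F accepts ε). A single-symbol fragment has closure size 1 and does not accept ε.
  b ∪ a — new start ε-reaches every alternative's start; none of them accept ε, so the new accept is not reached: |ε-closure| = 1 + 1 + 1 = 3
  ba — |ε-closure| equals the left operand's closure size = 1 (its accept is not ε-reachable, so the closure stops there)
  (ba)* — |ε-closure| = 1 (new start) + 1 (body) + 1 (new accept) = 3
  (ba)*b — |ε-closure| = 3 + 1 = 4 (closure spills across the concat boundary because the left factor accepts ε)
  ((ba)*b)* — new start has ε-edges to the inner start and to the new accept, so |ε-closure| = 2 + 4 = 6
  a ∪ b — new start ε-reaches every alternative's start; none of them accept ε, so the new accept is not reached: |ε-closure| = 1 + 1 + 1 = 3
  bbb(b ∪ a)((ba)*b)*(a ∪ b) — |ε-closure| equals the left operand's closure size = 1 (its accept is not ε-reachable, so the closure stops there)
  (bbb(b ∪ a)((ba)*b)*(a ∪ b))* — new start has ε-edges to the inner start and to the new accept, so |ε-closure| = 2 + 1 = 3

3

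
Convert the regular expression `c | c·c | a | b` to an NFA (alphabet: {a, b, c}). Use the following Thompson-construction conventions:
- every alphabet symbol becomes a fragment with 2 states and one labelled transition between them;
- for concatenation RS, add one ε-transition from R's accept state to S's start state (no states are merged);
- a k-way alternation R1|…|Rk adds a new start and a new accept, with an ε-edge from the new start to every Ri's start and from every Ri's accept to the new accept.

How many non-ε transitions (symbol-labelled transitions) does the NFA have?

By structural recursion:
Each of the 5 symbol leaves contributes exactly 1 symbol transition.
  c·c = 2 symbol transitions
  c | c·c | a | b = 5 symbol transitions

5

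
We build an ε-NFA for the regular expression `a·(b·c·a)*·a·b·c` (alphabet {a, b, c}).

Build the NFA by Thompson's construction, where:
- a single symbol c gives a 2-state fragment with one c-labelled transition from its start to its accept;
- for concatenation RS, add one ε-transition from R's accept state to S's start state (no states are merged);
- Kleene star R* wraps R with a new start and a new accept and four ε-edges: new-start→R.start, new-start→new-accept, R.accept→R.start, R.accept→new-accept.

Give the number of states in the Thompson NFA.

16

Recursing over subexpressions:
Each of the 7 symbol leaves contributes a 2-state fragment.
  b·c·a → 6 states
  (b·c·a)* → 8 states
  a·(b·c·a)*·a·b·c → 16 states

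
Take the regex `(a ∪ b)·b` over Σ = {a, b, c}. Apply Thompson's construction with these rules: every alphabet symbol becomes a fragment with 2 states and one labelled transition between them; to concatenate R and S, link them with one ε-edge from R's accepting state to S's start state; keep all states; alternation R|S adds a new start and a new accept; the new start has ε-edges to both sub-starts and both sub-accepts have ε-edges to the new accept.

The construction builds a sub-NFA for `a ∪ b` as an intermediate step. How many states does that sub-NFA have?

Fragment for `a ∪ b`:
Each of the 2 symbol leaves contributes a 2-state fragment.
  a ∪ b — 6 states

6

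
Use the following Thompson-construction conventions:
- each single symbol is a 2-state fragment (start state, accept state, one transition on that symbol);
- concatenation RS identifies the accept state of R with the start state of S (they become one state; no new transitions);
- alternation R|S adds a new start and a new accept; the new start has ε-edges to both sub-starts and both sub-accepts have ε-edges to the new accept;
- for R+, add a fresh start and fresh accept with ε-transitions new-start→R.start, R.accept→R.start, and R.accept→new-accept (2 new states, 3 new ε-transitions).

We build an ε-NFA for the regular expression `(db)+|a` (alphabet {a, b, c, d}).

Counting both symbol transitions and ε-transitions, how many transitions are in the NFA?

10

Building bottom-up:
Each of the 3 symbol leaves contributes 1 transition (1 symbol, 0 ε).
  db : 2 transitions (2 symbol, 0 ε)
  (db)+ : 5 transitions (2 symbol, 3 ε)
  (db)+|a : 10 transitions (3 symbol, 7 ε)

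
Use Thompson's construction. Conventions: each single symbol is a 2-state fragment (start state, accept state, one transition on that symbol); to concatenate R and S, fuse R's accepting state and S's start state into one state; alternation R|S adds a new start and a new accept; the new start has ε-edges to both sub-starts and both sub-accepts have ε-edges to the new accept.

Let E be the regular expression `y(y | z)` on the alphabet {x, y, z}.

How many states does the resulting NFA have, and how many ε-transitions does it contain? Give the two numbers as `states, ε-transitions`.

Recursing over subexpressions:
Each of the 3 symbol leaves contributes 2 states and 0 ε-transitions.
  y | z → 6 states, 4 ε-transitions
  y(y | z) → 7 states, 4 ε-transitions

7, 4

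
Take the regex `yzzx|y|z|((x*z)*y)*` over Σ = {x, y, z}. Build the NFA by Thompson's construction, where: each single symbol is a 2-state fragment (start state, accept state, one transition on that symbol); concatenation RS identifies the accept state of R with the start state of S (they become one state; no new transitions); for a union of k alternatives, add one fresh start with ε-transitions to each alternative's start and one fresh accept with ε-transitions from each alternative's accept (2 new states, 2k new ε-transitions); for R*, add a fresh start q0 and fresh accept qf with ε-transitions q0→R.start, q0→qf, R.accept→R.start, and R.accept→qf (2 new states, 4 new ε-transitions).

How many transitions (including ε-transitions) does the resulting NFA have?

29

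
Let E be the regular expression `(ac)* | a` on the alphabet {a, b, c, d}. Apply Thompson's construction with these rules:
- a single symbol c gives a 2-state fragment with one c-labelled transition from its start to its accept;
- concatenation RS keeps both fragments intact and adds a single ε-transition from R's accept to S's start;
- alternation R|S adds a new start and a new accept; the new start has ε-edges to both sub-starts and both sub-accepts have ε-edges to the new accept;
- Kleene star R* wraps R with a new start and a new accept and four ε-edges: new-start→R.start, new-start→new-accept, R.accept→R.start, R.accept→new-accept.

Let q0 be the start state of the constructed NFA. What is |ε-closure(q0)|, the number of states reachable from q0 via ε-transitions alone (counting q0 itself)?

Work bottom-up. For each fragment F, track |ε-closure(F.start)| and whether F's accept lies in that closure (i.e. whether F accepts ε). A single-symbol fragment has closure size 1 and does not accept ε.
  ac → |closure| equals the left operand's closure size = 1 (its accept is not ε-reachable, so the closure stops there)
  (ac)* → |closure| = 1 (new start) + 1 (body) + 1 (new accept) = 3
  (ac)* | a → new start ε-reaches every alternative's start; at least one alternative accepts ε, so the union's new accept is reached too: |closure| = 1 + 3 + 1 + 1 = 6

6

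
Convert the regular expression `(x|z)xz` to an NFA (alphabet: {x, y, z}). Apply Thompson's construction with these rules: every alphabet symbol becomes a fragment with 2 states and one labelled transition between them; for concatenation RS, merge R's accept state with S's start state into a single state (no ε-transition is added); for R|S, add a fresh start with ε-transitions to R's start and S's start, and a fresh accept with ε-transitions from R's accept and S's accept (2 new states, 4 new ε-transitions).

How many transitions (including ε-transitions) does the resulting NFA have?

8

Per subexpression:
Each of the 4 symbol leaves contributes 1 transition (1 symbol, 0 ε).
  x|z — 6 transitions (2 symbol, 4 ε)
  (x|z)xz — 8 transitions (4 symbol, 4 ε)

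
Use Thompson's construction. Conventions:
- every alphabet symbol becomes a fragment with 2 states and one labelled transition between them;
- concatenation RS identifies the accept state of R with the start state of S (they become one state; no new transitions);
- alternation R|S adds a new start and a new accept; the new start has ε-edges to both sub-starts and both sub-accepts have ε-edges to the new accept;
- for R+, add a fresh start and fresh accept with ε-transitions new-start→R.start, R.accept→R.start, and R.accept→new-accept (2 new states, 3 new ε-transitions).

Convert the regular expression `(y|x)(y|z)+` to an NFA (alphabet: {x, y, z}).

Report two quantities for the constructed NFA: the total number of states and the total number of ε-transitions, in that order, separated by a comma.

Bottom-up over the parse tree:
Each of the 4 symbol leaves contributes 2 states and 0 ε-transitions.
  y|x — 6 states, 4 ε-transitions
  y|z — 6 states, 4 ε-transitions
  (y|z)+ — 8 states, 7 ε-transitions
  (y|x)(y|z)+ — 13 states, 11 ε-transitions

13, 11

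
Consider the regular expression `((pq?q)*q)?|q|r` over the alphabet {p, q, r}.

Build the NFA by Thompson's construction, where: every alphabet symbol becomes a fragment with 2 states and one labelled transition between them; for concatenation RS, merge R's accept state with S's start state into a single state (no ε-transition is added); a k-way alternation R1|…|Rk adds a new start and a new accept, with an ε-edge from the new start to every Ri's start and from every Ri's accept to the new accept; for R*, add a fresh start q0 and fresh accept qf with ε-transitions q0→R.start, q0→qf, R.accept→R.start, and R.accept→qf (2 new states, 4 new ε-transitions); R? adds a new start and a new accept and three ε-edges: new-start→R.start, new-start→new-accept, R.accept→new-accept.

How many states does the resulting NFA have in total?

17

Per subexpression:
Each of the 6 symbol leaves contributes a 2-state fragment.
  q? — 4 states
  pq?q — 6 states
  (pq?q)* — 8 states
  (pq?q)*q — 9 states
  ((pq?q)*q)? — 11 states
  ((pq?q)*q)?|q|r — 17 states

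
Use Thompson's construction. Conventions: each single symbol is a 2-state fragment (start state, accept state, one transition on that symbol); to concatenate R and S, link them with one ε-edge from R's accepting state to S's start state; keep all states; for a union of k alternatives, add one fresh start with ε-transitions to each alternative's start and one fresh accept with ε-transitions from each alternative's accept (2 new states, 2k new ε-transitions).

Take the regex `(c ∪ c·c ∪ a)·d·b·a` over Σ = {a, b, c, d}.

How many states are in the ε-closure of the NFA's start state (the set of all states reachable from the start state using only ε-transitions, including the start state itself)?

Work bottom-up. For each fragment F, track |ε-closure(F.start)| and whether F's accept lies in that closure (i.e. whether F accepts ε). A single-symbol fragment has closure size 1 and does not accept ε.
  c·c → same as the first factor's closure: |closure| = 1
  c ∪ c·c ∪ a → new start ε-reaches every alternative's start; none of them accept ε, so the new accept is not reached: |closure| = 1 + 1 + 1 + 1 = 4
  (c ∪ c·c ∪ a)·d·b·a → |closure| equals the left operand's closure size = 4 (its accept is not ε-reachable, so the closure stops there)

4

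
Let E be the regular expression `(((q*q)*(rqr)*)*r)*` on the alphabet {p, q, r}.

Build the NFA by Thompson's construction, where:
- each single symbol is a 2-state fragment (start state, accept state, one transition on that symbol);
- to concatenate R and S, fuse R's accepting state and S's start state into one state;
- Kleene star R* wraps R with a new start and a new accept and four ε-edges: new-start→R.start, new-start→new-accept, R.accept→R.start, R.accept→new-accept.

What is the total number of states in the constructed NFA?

17

Per subexpression:
Each of the 6 symbol leaves contributes a 2-state fragment.
  q* — 4 states
  q*q — 5 states
  (q*q)* — 7 states
  rqr — 4 states
  (rqr)* — 6 states
  (q*q)*(rqr)* — 12 states
  ((q*q)*(rqr)*)* — 14 states
  ((q*q)*(rqr)*)*r — 15 states
  (((q*q)*(rqr)*)*r)* — 17 states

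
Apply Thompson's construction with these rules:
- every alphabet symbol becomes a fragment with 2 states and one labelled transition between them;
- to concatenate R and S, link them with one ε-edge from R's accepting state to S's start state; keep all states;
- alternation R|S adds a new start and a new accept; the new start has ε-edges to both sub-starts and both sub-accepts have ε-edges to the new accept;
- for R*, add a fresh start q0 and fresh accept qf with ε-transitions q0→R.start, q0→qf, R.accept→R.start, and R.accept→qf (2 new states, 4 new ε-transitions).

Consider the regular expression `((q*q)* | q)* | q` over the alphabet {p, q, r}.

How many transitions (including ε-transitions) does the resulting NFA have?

Per subexpression:
Each of the 4 symbol leaves contributes 1 transition (1 symbol, 0 ε).
  q* = 5 transitions (1 symbol, 4 ε)
  q*q = 7 transitions (2 symbol, 5 ε)
  (q*q)* = 11 transitions (2 symbol, 9 ε)
  (q*q)* | q = 16 transitions (3 symbol, 13 ε)
  ((q*q)* | q)* = 20 transitions (3 symbol, 17 ε)
  ((q*q)* | q)* | q = 25 transitions (4 symbol, 21 ε)

25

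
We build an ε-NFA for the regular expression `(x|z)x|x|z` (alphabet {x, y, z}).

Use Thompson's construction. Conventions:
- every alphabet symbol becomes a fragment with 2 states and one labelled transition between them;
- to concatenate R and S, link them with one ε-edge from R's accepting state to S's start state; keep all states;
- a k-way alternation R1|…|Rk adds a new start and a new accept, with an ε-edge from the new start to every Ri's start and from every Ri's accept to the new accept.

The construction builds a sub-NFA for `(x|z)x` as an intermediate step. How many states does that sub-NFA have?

8

Fragment for `(x|z)x`:
Each of the 3 symbol leaves contributes a 2-state fragment.
  x|z : 6 states
  (x|z)x : 8 states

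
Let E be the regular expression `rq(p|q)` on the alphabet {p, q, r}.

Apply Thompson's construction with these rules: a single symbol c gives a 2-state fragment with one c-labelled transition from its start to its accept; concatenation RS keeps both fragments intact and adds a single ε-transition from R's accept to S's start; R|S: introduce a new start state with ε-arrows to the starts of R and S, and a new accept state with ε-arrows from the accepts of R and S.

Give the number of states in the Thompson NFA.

10

By structural recursion:
Each of the 4 symbol leaves contributes a 2-state fragment.
  p|q → 6 states
  rq(p|q) → 10 states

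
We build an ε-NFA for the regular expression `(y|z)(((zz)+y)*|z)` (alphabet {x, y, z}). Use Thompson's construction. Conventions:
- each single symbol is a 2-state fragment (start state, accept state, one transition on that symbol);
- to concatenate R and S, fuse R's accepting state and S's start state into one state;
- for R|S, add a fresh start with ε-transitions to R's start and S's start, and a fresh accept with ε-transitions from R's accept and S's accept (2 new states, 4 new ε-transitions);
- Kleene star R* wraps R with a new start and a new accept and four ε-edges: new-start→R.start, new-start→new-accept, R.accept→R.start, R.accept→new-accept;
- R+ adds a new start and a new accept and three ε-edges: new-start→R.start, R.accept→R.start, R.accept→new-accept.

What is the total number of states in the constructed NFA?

Per subexpression:
Each of the 6 symbol leaves contributes a 2-state fragment.
  y|z — 6 states
  zz — 3 states
  (zz)+ — 5 states
  (zz)+y — 6 states
  ((zz)+y)* — 8 states
  ((zz)+y)*|z — 12 states
  (y|z)(((zz)+y)*|z) — 17 states

17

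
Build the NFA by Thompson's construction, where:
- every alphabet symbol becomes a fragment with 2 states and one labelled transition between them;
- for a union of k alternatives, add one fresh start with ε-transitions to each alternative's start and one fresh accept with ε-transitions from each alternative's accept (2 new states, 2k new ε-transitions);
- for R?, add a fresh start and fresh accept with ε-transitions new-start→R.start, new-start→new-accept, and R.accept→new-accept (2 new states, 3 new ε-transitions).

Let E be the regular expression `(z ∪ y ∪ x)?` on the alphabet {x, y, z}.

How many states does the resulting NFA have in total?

10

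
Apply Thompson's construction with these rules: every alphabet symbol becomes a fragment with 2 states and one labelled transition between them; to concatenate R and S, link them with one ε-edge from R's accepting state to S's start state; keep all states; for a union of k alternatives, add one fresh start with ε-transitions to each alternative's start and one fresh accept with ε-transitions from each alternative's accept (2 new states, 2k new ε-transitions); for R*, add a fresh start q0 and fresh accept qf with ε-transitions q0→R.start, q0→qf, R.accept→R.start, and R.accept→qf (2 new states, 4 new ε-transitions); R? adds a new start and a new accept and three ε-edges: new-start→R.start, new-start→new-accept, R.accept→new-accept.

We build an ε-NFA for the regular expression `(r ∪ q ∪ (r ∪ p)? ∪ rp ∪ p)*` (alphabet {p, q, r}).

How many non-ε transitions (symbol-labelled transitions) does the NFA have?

7

Per subexpression:
Each of the 7 symbol leaves contributes exactly 1 symbol transition.
  r ∪ p — 2 symbol transitions
  (r ∪ p)? — 2 symbol transitions
  rp — 2 symbol transitions
  r ∪ q ∪ (r ∪ p)? ∪ rp ∪ p — 7 symbol transitions
  (r ∪ q ∪ (r ∪ p)? ∪ rp ∪ p)* — 7 symbol transitions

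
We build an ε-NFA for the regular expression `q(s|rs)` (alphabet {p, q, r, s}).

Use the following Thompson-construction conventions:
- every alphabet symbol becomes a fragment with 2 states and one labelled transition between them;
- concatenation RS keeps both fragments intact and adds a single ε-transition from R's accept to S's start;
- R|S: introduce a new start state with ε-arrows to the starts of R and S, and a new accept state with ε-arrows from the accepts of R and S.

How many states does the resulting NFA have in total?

By structural recursion:
Each of the 4 symbol leaves contributes a 2-state fragment.
  rs : 4 states
  s|rs : 8 states
  q(s|rs) : 10 states

10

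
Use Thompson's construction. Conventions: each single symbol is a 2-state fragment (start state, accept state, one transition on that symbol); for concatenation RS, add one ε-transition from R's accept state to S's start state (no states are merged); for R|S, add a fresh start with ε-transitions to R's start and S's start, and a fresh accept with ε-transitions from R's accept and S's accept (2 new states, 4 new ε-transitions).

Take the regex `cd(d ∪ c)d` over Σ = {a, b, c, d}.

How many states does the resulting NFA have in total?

12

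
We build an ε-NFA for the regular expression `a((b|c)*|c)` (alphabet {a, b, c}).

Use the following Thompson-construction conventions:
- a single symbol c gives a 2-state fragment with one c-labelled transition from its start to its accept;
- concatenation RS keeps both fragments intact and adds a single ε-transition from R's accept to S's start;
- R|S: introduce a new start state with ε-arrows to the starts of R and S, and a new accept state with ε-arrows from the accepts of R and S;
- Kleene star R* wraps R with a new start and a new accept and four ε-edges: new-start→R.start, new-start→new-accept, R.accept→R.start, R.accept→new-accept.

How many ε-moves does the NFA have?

Bottom-up over the parse tree:
Each of the 4 symbol leaves contributes 0 ε-transitions.
  b|c → 4 ε-transitions
  (b|c)* → 8 ε-transitions
  (b|c)*|c → 12 ε-transitions
  a((b|c)*|c) → 13 ε-transitions

13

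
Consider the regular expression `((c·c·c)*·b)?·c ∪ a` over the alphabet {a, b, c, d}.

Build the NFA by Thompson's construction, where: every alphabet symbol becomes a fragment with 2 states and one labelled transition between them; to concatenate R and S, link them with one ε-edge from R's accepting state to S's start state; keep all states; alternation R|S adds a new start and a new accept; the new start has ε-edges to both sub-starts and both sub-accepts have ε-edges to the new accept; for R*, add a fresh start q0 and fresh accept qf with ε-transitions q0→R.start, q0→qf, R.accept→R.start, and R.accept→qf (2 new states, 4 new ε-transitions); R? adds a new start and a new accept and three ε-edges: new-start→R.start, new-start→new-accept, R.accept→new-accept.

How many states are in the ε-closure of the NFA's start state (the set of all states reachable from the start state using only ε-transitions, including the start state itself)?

Compute the ε-closure size of each fragment's start state recursively; a symbol fragment's start has no outgoing ε-edge, so its closure is just itself (size 1).
  c·c·c — same as the first factor's closure: C = 1
  (c·c·c)* — C = 1 (new start) + 1 (body) + 1 (new accept) = 3
  (c·c·c)*·b — the left operand accepts ε, so the closure extends into the next operand (via the concat ε-link); C = 3 + 1 = 4
  ((c·c·c)*·b)? — C = 1 (new start) + 4 (body) + 1 (new accept, via ε) = 6
  ((c·c·c)*·b)?·c — the left operand accepts ε, so the closure extends into the next operand (via the concat ε-link); C = 6 + 1 = 7
  ((c·c·c)*·b)?·c ∪ a — new start ε-reaches every alternative's start; none of them accept ε, so the new accept is not reached: C = 1 + 7 + 1 = 9

9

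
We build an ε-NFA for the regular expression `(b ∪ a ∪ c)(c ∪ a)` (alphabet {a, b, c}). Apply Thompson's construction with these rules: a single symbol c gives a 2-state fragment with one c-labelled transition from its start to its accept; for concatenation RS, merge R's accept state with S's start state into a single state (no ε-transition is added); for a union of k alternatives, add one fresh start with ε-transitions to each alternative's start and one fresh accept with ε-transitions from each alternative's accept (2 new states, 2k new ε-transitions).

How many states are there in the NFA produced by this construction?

13

By structural recursion:
Each of the 5 symbol leaves contributes a 2-state fragment.
  b ∪ a ∪ c → 8 states
  c ∪ a → 6 states
  (b ∪ a ∪ c)(c ∪ a) → 13 states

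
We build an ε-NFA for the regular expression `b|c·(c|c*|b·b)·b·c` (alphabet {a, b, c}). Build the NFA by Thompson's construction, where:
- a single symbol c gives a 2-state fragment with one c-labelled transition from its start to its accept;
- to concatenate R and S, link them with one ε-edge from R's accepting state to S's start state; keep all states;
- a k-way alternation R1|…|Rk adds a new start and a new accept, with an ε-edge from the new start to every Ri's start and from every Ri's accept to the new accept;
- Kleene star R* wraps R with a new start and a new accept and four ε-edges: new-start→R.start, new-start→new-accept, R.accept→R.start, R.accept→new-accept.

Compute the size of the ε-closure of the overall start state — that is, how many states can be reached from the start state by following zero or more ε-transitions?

Let C(F) = |ε-closure(F.start)| within fragment F, and note whether F accepts ε. Symbol fragments have C = 1 and do not accept ε. Then:
  c* : the star's fresh start ε-reaches both the body's start and the fresh accept: |ε-closure| = 2 + 1 = 3
  b·b : |ε-closure| equals the left operand's closure size = 1 (its accept is not ε-reachable, so the closure stops there)
  c|c*|b·b : |ε-closure| = 1 (new start) + (1 + 3 + 1) + 1 (new accept, since some branch ε-reaches its own accept) = 7
  c·(c|c*|b·b)·b·c : |ε-closure| equals the left operand's closure size = 1 (its accept is not ε-reachable, so the closure stops there)
  b|c·(c|c*|b·b)·b·c : new start ε-reaches every alternative's start; none of them accept ε, so the new accept is not reached: |ε-closure| = 1 + 1 + 1 = 3

3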